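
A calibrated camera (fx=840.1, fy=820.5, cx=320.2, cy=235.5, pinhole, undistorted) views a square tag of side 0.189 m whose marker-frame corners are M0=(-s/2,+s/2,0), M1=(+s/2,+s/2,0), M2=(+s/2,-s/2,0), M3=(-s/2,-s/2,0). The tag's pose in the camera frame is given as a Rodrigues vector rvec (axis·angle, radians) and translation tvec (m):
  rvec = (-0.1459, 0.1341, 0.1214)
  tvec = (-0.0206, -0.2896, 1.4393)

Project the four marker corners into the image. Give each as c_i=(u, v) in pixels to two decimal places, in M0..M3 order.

Intrinsics K: fx=840.1, fy=820.5, cx=320.2, cy=235.5
Marker side s = 0.189 m; corners in marker frame (Z=0):
  M0 = (-0.0945, +0.0945, 0)
  M1 = (+0.0945, +0.0945, 0)
  M2 = (+0.0945, -0.0945, 0)
  M3 = (-0.0945, -0.0945, 0)
rvec = (-0.1459, 0.1341, 0.1214), |rvec| = θ = 0.23240 rad = 13.315°
Rodrigues: sinθ=0.23031, 1−cosθ=0.02688; R = I + sinθ·[k]× + (1−cosθ)·[k]×²:
    [+0.98371 -0.13005 +0.12408]
    [+0.11057 +0.98207 +0.15269]
    [-0.14171 -0.13649 +0.98045]
t = (-0.0206, -0.2896, 1.4393) m
M0: Pc = R·M0+t = (-0.12585, -0.20724, +1.43979); u = 840.1·(-0.12585)/1.43979 + 320.2 = 246.7680, v = 820.5·(-0.20724)/1.43979 + 235.5 = 117.3975
M1: Pc = R·M1+t = (+0.06007, -0.18635, +1.41301); u = 840.1·(+0.06007)/1.41301 + 320.2 = 355.9152, v = 820.5·(-0.18635)/1.41301 + 235.5 = 127.2938
M2: Pc = R·M2+t = (+0.08465, -0.37196, +1.43881); u = 840.1·(+0.08465)/1.43881 + 320.2 = 369.6263, v = 820.5·(-0.37196)/1.43881 + 235.5 = 23.3865
M3: Pc = R·M3+t = (-0.10127, -0.39285, +1.46559); u = 840.1·(-0.10127)/1.46559 + 320.2 = 262.1497, v = 820.5·(-0.39285)/1.46559 + 235.5 = 15.5632

c0=(246.77, 117.40) c1=(355.92, 127.29) c2=(369.63, 23.39) c3=(262.15, 15.56)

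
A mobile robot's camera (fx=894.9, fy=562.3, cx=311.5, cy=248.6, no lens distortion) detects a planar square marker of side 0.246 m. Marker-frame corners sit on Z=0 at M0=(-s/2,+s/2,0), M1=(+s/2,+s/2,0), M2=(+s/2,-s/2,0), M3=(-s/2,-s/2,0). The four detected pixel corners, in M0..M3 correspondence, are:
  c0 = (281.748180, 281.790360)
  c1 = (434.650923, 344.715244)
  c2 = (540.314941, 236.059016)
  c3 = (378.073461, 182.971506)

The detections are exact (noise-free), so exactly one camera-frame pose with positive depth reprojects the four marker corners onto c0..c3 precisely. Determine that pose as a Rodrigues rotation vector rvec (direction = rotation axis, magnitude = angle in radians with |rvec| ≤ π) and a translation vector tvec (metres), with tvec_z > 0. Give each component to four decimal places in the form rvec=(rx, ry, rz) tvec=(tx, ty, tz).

rvec=(-0.1290, 0.4388, 0.5389) tvec=(0.1191, 0.0231, 1.1398)

Intrinsics K: fx=894.9, fy=562.3, cx=311.5, cy=248.6
Marker side s = 0.246 m; corners in marker frame (Z=0):
  M0 = (-0.1230, +0.1230, 0)
  M1 = (+0.1230, +0.1230, 0)
  M2 = (+0.1230, -0.1230, 0)
  M3 = (-0.1230, -0.1230, 0)
Detected image corners:
  c0 = (281.748180, 281.790360) px
  c1 = (434.650923, 344.715244) px
  c2 = (540.314941, 236.059016) px
  c3 = (378.073461, 182.971506) px
Planar DLT: solve 8×8 A·h = b for H (H[2,2]=1):
  H  [+484.03611 -411.50470 +405.01394]
  H  [+135.68873 +419.57142 +259.98899]
  H  [-0.38295 -0.00453 +1.00000]
B = K⁻¹H; ‖b₁‖=0.877372, ‖b₂‖=0.877372; λ = 2/(‖b₁‖+‖b₂‖) = 1.139767, sign → tz>0 ⇒ λ=+1.139767
r₁ = λ·B[:,0] = (+0.76841,+0.46801,-0.43648); r₂ = λ·B[:,1] = (-0.52231,+0.85274,-0.00516)
r₃ = r₁×r₂ = (+0.36979,+0.23194,+0.89970); SVD([r₁ r₂ r₃]) → R = UVᵀ:
  R  [+0.76841 -0.52231 +0.36979]
  R  [+0.46801 +0.85274 +0.23194]
  R  [-0.43648 -0.00516 +0.89970]
t = (+0.11910, +0.02309, +1.13977) m
tr R = 2.520854; θ = arccos((tr R − 1)/2) = 0.706826 rad = 40.498°
axis k = ((R−Rᵀ)₃₂, (R−Rᵀ)₁₃, (R−Rᵀ)₂₁) / (2 sinθ) = (-0.182550, +0.620753, +0.762457)
rvec = θ·k = (-0.129031, +0.438764, +0.538924)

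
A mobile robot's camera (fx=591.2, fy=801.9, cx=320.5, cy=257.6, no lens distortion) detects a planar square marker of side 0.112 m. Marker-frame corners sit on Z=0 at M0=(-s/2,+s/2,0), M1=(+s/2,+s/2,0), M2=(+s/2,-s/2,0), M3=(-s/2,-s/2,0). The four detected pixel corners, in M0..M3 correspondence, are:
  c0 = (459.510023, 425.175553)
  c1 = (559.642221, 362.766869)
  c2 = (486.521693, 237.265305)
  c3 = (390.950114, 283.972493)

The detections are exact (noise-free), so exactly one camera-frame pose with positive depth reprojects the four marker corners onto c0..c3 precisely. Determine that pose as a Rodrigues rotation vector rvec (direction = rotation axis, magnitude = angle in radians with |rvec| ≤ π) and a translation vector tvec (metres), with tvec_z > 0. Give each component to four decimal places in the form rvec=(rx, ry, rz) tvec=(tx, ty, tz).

rvec=(-0.5974, -0.2743, -0.4088) tvec=(0.1392, 0.0436, 0.5353)

Intrinsics K: fx=591.2, fy=801.9, cx=320.5, cy=257.6
Marker side s = 0.112 m; corners in marker frame (Z=0):
  M0 = (-0.0560, +0.0560, 0)
  M1 = (+0.0560, +0.0560, 0)
  M2 = (+0.0560, -0.0560, 0)
  M3 = (-0.0560, -0.0560, 0)
Detected image corners:
  c0 = (459.510023, 425.175553) px
  c1 = (559.642221, 362.766869) px
  c2 = (486.521693, 237.265305) px
  c3 = (390.950114, 283.972493) px
Planar DLT: solve 8×8 A·h = b for H (H[2,2]=1):
  H  [+1194.93245 +202.63971 +474.21685]
  H  [-261.09237 +890.72212 +322.86554]
  H  [+0.67971 -0.90822 +1.00000]
B = K⁻¹H; ‖b₁‖=1.867979, ‖b₂‖=1.867979; λ = 2/(‖b₁‖+‖b₂‖) = 0.535338, sign → tz>0 ⇒ λ=+0.535338
r₁ = λ·B[:,0] = (+0.88476,-0.29119,+0.36388); r₂ = λ·B[:,1] = (+0.44707,+0.75082,-0.48620)
r₃ = r₁×r₂ = (-0.13163,+0.59285,+0.79448); SVD([r₁ r₂ r₃]) → R = UVᵀ:
  R  [+0.88476 +0.44707 -0.13163]
  R  [-0.29119 +0.75082 +0.59285]
  R  [+0.36388 -0.48620 +0.79448]
t = (+0.13919, +0.04357, +0.53534) m
tr R = 2.430062; θ = arccos((tr R − 1)/2) = 0.774128 rad = 44.354°
axis k = ((R−Rᵀ)₃₂, (R−Rᵀ)₁₃, (R−Rᵀ)₂₁) / (2 sinθ) = (-0.771755, -0.354391, -0.528016)
rvec = θ·k = (-0.597437, -0.274344, -0.408752)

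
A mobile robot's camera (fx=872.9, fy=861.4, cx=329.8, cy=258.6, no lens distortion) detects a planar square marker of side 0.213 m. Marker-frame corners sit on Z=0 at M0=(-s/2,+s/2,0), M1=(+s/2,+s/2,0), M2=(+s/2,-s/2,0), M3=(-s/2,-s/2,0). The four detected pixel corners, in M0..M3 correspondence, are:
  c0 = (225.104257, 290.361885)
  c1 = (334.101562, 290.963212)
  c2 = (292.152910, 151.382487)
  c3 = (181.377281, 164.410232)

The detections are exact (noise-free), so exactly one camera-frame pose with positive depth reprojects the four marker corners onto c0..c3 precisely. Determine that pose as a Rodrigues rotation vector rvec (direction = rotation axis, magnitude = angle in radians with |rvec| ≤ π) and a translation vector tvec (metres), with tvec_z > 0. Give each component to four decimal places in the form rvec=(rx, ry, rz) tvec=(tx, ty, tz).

rvec=(0.4166, 0.6269, -0.1573) tvec=(-0.1076, -0.0478, 1.2730)

Intrinsics K: fx=872.9, fy=861.4, cx=329.8, cy=258.6
Marker side s = 0.213 m; corners in marker frame (Z=0):
  M0 = (-0.1065, +0.1065, 0)
  M1 = (+0.1065, +0.1065, 0)
  M2 = (+0.1065, -0.1065, 0)
  M3 = (-0.1065, -0.1065, 0)
Detected image corners:
  c0 = (225.104257, 290.361885) px
  c1 = (334.101562, 290.963212) px
  c2 = (292.152910, 151.382487) px
  c3 = (181.377281, 164.410232) px
Planar DLT: solve 8×8 A·h = b for H (H[2,2]=1):
  H  [+394.48368 +268.22888 +256.02598]
  H  [-133.65805 +679.83242 +226.26690]
  H  [-0.46982 +0.25913 +1.00000]
B = K⁻¹H; ‖b₁‖=0.785566, ‖b₂‖=0.785566; λ = 2/(‖b₁‖+‖b₂‖) = 1.272968, sign → tz>0 ⇒ λ=+1.272968
r₁ = λ·B[:,0] = (+0.80125,-0.01797,-0.59807); r₂ = λ·B[:,1] = (+0.26653,+0.90562,+0.32987)
r₃ = r₁×r₂ = (+0.53569,-0.42371,+0.73041); SVD([r₁ r₂ r₃]) → R = UVᵀ:
  R  [+0.80125 +0.26653 +0.53569]
  R  [-0.01797 +0.90562 -0.42371]
  R  [-0.59807 +0.32987 +0.73041]
t = (-0.10759, -0.04778, +1.27297) m
tr R = 2.437281; θ = arccos((tr R − 1)/2) = 0.768951 rad = 44.058°
axis k = ((R−Rᵀ)₃₂, (R−Rᵀ)₁₃, (R−Rᵀ)₂₁) / (2 sinθ) = (+0.541841, +0.815205, -0.204569)
rvec = θ·k = (+0.416650, +0.626853, -0.157304)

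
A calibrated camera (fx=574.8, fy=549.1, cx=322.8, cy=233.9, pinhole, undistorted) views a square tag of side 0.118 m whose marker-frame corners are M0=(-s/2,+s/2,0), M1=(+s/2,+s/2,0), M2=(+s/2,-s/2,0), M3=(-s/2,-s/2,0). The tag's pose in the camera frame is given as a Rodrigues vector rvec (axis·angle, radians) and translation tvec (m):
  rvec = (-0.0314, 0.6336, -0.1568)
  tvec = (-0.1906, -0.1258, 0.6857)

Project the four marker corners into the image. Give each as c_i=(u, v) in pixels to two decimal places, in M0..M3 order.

Intrinsics K: fx=574.8, fy=549.1, cx=322.8, cy=233.9
Marker side s = 0.118 m; corners in marker frame (Z=0):
  M0 = (-0.0590, +0.0590, 0)
  M1 = (+0.0590, +0.0590, 0)
  M2 = (+0.0590, -0.0590, 0)
  M3 = (-0.0590, -0.0590, 0)
rvec = (-0.0314, 0.6336, -0.1568), |rvec| = θ = 0.65347 rad = 37.441°
Rodrigues: sinθ=0.60794, 1−cosθ=0.20602; R = I + sinθ·[k]× + (1−cosθ)·[k]×²:
    [+0.79446 +0.13628 +0.59184]
    [-0.15547 +0.98766 -0.01872]
    [-0.58708 -0.07714 +0.80584]
t = (-0.1906, -0.1258, 0.6857) m
M0: Pc = R·M0+t = (-0.22943, -0.05835, +0.71579); u = 574.8·(-0.22943)/0.71579 + 322.8 = 138.5582, v = 549.1·(-0.05835)/0.71579 + 233.9 = 189.1343
M1: Pc = R·M1+t = (-0.13569, -0.07670, +0.64651); u = 574.8·(-0.13569)/0.64651 + 322.8 = 202.1636, v = 549.1·(-0.07670)/0.64651 + 233.9 = 168.7557
M2: Pc = R·M2+t = (-0.15177, -0.19325, +0.65561); u = 574.8·(-0.15177)/0.65561 + 322.8 = 189.7400, v = 549.1·(-0.19325)/0.65561 + 233.9 = 72.0502
M3: Pc = R·M3+t = (-0.24551, -0.17490, +0.72489); u = 574.8·(-0.24551)/0.72489 + 322.8 = 128.1206, v = 549.1·(-0.17490)/0.72489 + 233.9 = 101.4149

c0=(138.56, 189.13) c1=(202.16, 168.76) c2=(189.74, 72.05) c3=(128.12, 101.41)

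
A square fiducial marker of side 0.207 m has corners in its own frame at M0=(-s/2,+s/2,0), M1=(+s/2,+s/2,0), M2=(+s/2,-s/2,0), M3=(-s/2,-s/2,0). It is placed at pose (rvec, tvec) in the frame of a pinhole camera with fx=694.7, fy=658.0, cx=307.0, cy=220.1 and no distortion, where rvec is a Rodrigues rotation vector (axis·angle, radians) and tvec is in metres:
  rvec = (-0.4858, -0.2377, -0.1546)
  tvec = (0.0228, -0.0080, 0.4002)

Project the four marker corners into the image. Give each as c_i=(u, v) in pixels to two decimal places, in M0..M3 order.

c0=(188.86, 404.57) c1=(567.84, 346.10) c2=(455.68, 70.25) c3=(145.08, 80.22)

Intrinsics K: fx=694.7, fy=658.0, cx=307.0, cy=220.1
Marker side s = 0.207 m; corners in marker frame (Z=0):
  M0 = (-0.1035, +0.1035, 0)
  M1 = (+0.1035, +0.1035, 0)
  M2 = (+0.1035, -0.1035, 0)
  M3 = (-0.1035, -0.1035, 0)
rvec = (-0.4858, -0.2377, -0.1546), |rvec| = θ = 0.56250 rad = 32.229°
Rodrigues: sinθ=0.53330, 1−cosθ=0.15407; R = I + sinθ·[k]× + (1−cosθ)·[k]×²:
    [+0.96085 +0.20281 -0.18879]
    [-0.09034 +0.87344 +0.47848]
    [+0.26193 -0.44269 +0.85756]
t = (0.0228, -0.0080, 0.4002) m
M0: Pc = R·M0+t = (-0.05566, +0.09175, +0.32727); u = 694.7·(-0.05566)/0.32727 + 307.0 = 188.8561, v = 658.0·(+0.09175)/0.32727 + 220.1 = 404.5724
M1: Pc = R·M1+t = (+0.14324, +0.07305, +0.38149); u = 694.7·(+0.14324)/0.38149 + 307.0 = 567.8380, v = 658.0·(+0.07305)/0.38149 + 220.1 = 346.0977
M2: Pc = R·M2+t = (+0.10126, -0.10775, +0.47313); u = 694.7·(+0.10126)/0.47313 + 307.0 = 455.6772, v = 658.0·(-0.10775)/0.47313 + 220.1 = 70.2453
M3: Pc = R·M3+t = (-0.09764, -0.08905, +0.41891); u = 694.7·(-0.09764)/0.41891 + 307.0 = 145.0809, v = 658.0·(-0.08905)/0.41891 + 220.1 = 80.2242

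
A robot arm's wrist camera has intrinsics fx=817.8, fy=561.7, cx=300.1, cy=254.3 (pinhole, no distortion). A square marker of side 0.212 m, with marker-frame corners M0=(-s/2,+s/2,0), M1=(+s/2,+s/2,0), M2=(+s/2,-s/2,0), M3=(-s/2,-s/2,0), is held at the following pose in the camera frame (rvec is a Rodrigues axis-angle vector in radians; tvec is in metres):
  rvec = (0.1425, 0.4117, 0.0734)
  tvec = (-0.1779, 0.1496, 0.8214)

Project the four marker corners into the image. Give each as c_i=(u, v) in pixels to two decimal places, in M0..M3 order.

Intrinsics K: fx=817.8, fy=561.7, cx=300.1, cy=254.3
Marker side s = 0.212 m; corners in marker frame (Z=0):
  M0 = (-0.1060, +0.1060, 0)
  M1 = (+0.1060, +0.1060, 0)
  M2 = (+0.1060, -0.1060, 0)
  M3 = (-0.1060, -0.1060, 0)
rvec = (0.1425, 0.4117, 0.0734), |rvec| = θ = 0.44180 rad = 25.313°
Rodrigues: sinθ=0.42757, 1−cosθ=0.09602; R = I + sinθ·[k]× + (1−cosθ)·[k]×²:
    [+0.91397 -0.04218 +0.40358]
    [+0.09989 +0.98736 -0.12304]
    [-0.39329 +0.15277 +0.90663]
t = (-0.1779, 0.1496, 0.8214) m
M0: Pc = R·M0+t = (-0.27925, +0.24367, +0.87928); u = 817.8·(-0.27925)/0.87928 + 300.1 = 40.3748, v = 561.7·(+0.24367)/0.87928 + 254.3 = 409.9612
M1: Pc = R·M1+t = (-0.08549, +0.26485, +0.79591); u = 817.8·(-0.08549)/0.79591 + 300.1 = 212.2585, v = 561.7·(+0.26485)/0.79591 + 254.3 = 441.2139
M2: Pc = R·M2+t = (-0.07655, +0.05553, +0.76352); u = 817.8·(-0.07655)/0.76352 + 300.1 = 218.1093, v = 561.7·(+0.05553)/0.76352 + 254.3 = 295.1510
M3: Pc = R·M3+t = (-0.27031, +0.03435, +0.84689); u = 817.8·(-0.27031)/0.84689 + 300.1 = 39.0761, v = 561.7·(+0.03435)/0.84689 + 254.3 = 277.0831

c0=(40.37, 409.96) c1=(212.26, 441.21) c2=(218.11, 295.15) c3=(39.08, 277.08)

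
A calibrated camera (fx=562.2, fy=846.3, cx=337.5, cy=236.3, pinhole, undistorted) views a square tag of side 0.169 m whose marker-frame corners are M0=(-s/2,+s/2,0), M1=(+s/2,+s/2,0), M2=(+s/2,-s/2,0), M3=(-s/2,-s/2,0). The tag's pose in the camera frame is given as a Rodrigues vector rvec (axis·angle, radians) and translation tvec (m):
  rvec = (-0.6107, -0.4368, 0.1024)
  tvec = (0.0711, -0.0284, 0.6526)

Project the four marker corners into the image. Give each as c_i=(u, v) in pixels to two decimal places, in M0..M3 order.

Intrinsics K: fx=562.2, fy=846.3, cx=337.5, cy=236.3
Marker side s = 0.169 m; corners in marker frame (Z=0):
  M0 = (-0.0845, +0.0845, 0)
  M1 = (+0.0845, +0.0845, 0)
  M2 = (+0.0845, -0.0845, 0)
  M3 = (-0.0845, -0.0845, 0)
rvec = (-0.6107, -0.4368, 0.1024), |rvec| = θ = 0.75778 rad = 43.418°
Rodrigues: sinθ=0.68731, 1−cosθ=0.27364; R = I + sinθ·[k]× + (1−cosθ)·[k]×²:
    [+0.90408 +0.03424 -0.42598]
    [+0.21999 +0.81728 +0.53259]
    [+0.36638 -0.57522 +0.73136]
t = (0.0711, -0.0284, 0.6526) m
M0: Pc = R·M0+t = (-0.00240, +0.02207, +0.57303); u = 562.2·(-0.00240)/0.57303 + 337.5 = 335.1434, v = 846.3·(+0.02207)/0.57303 + 236.3 = 268.8958
M1: Pc = R·M1+t = (+0.15039, +0.05925, +0.63495); u = 562.2·(+0.15039)/0.63495 + 337.5 = 470.6568, v = 846.3·(+0.05925)/0.63495 + 236.3 = 315.2711
M2: Pc = R·M2+t = (+0.14460, -0.07887, +0.73217); u = 562.2·(+0.14460)/0.73217 + 337.5 = 448.5340, v = 846.3·(-0.07887)/0.73217 + 236.3 = 145.1343
M3: Pc = R·M3+t = (-0.00819, -0.11605, +0.67025); u = 562.2·(-0.00819)/0.67025 + 337.5 = 330.6317, v = 846.3·(-0.11605)/0.67025 + 236.3 = 89.7679

c0=(335.14, 268.90) c1=(470.66, 315.27) c2=(448.53, 145.13) c3=(330.63, 89.77)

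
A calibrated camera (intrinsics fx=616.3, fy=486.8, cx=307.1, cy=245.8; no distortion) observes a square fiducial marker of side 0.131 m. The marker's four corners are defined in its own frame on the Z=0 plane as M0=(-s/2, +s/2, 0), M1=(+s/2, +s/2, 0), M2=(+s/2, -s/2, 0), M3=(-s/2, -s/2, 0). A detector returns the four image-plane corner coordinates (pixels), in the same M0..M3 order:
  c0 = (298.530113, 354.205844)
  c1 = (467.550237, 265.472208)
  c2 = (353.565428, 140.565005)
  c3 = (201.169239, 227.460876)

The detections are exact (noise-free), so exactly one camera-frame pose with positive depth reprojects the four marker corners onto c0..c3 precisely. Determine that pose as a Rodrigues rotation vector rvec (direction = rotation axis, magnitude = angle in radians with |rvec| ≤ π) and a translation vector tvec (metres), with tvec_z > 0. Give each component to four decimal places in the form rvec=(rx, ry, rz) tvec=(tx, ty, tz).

rvec=(-0.2023, 0.1953, -0.5895) tvec=(0.0130, -0.0004, 0.4121)

Intrinsics K: fx=616.3, fy=486.8, cx=307.1, cy=245.8
Marker side s = 0.131 m; corners in marker frame (Z=0):
  M0 = (-0.0655, +0.0655, 0)
  M1 = (+0.0655, +0.0655, 0)
  M2 = (+0.0655, -0.0655, 0)
  M3 = (-0.0655, -0.0655, 0)
Detected image corners:
  c0 = (298.530113, 354.205844) px
  c1 = (467.550237, 265.472208) px
  c2 = (353.565428, 140.565005) px
  c3 = (201.169239, 227.460876) px
Planar DLT: solve 8×8 A·h = b for H (H[2,2]=1):
  H  [+1124.82492 +610.09477 +326.57080]
  H  [-744.47334 +814.58593 +245.35510]
  H  [-0.30132 -0.59150 +1.00000]
B = K⁻¹H; ‖b₁‖=2.426748, ‖b₂‖=2.426748; λ = 2/(‖b₁‖+‖b₂‖) = 0.412074, sign → tz>0 ⇒ λ=+0.412074
r₁ = λ·B[:,0] = (+0.81396,-0.56750,-0.12417); r₂ = λ·B[:,1] = (+0.52938,+0.81262,-0.24374)
r₃ = r₁×r₂ = (+0.23922,+0.13267,+0.96186); SVD([r₁ r₂ r₃]) → R = UVᵀ:
  R  [+0.81396 +0.52938 +0.23922]
  R  [-0.56750 +0.81262 +0.13267]
  R  [-0.12417 -0.24374 +0.96186]
t = (+0.01302, -0.00038, +0.41207) m
tr R = 2.588434; θ = arccos((tr R − 1)/2) = 0.653079 rad = 37.419°
axis k = ((R−Rᵀ)₃₂, (R−Rᵀ)₁₃, (R−Rᵀ)₂₁) / (2 sinθ) = (-0.309732, +0.299019, -0.902582)
rvec = θ·k = (-0.202279, +0.195283, -0.589457)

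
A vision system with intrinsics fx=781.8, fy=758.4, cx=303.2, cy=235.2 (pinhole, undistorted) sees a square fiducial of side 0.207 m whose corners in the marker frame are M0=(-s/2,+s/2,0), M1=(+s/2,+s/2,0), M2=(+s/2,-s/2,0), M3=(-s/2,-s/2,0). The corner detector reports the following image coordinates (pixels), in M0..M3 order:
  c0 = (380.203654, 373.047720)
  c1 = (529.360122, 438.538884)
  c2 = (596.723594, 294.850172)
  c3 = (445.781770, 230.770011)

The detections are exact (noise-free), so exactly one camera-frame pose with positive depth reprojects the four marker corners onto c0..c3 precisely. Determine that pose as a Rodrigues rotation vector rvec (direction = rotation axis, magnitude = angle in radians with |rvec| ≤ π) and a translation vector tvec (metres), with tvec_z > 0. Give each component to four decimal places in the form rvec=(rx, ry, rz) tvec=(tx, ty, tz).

Intrinsics K: fx=781.8, fy=758.4, cx=303.2, cy=235.2
Marker side s = 0.207 m; corners in marker frame (Z=0):
  M0 = (-0.1035, +0.1035, 0)
  M1 = (+0.1035, +0.1035, 0)
  M2 = (+0.1035, -0.1035, 0)
  M3 = (-0.1035, -0.1035, 0)
Detected image corners:
  c0 = (380.203654, 373.047720) px
  c1 = (529.360122, 438.538884) px
  c2 = (596.723594, 294.850172) px
  c3 = (445.781770, 230.770011) px
Planar DLT: solve 8×8 A·h = b for H (H[2,2]=1):
  H  [+694.90008 -306.30879 +487.43638]
  H  [+292.46066 +700.84224 +334.31994]
  H  [-0.06139 +0.03028 +1.00000]
B = K⁻¹H; ‖b₁‖=1.000234, ‖b₂‖=1.000234; λ = 2/(‖b₁‖+‖b₂‖) = 0.999766, sign → tz>0 ⇒ λ=+0.999766
r₁ = λ·B[:,0] = (+0.91244,+0.40457,-0.06138); r₂ = λ·B[:,1] = (-0.40345,+0.91450,+0.03028)
r₃ = r₁×r₂ = (+0.06838,-0.00286,+0.99766); SVD([r₁ r₂ r₃]) → R = UVᵀ:
  R  [+0.91244 -0.40345 +0.06838]
  R  [+0.40457 +0.91450 -0.00286]
  R  [-0.06138 +0.03028 +0.99766]
t = (+0.23560, +0.13067, +0.99977) m
tr R = 2.824599; θ = arccos((tr R − 1)/2) = 0.421932 rad = 24.175°
axis k = ((R−Rᵀ)₃₂, (R−Rᵀ)₁₃, (R−Rᵀ)₂₁) / (2 sinθ) = (+0.040459, +0.158429, +0.986541)
rvec = θ·k = (+0.017071, +0.066846, +0.416253)

rvec=(0.0171, 0.0668, 0.4163) tvec=(0.2356, 0.1307, 0.9998)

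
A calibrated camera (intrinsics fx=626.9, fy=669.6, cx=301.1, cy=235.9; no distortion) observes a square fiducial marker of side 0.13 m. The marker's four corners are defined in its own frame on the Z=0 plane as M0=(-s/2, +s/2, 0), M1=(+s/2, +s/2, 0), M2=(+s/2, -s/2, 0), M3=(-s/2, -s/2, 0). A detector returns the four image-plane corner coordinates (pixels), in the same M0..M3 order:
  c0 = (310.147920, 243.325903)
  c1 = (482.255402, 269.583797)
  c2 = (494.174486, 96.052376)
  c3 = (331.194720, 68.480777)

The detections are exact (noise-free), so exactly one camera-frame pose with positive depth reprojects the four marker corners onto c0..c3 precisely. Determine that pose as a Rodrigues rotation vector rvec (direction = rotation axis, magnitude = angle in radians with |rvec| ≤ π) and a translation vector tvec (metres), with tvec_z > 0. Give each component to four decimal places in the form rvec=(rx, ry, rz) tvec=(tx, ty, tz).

Intrinsics K: fx=626.9, fy=669.6, cx=301.1, cy=235.9
Marker side s = 0.13 m; corners in marker frame (Z=0):
  M0 = (-0.0650, +0.0650, 0)
  M1 = (+0.0650, +0.0650, 0)
  M2 = (+0.0650, -0.0650, 0)
  M3 = (-0.0650, -0.0650, 0)
Detected image corners:
  c0 = (310.147920, 243.325903) px
  c1 = (482.255402, 269.583797) px
  c2 = (494.174486, 96.052376) px
  c3 = (331.194720, 68.480777) px
Planar DLT: solve 8×8 A·h = b for H (H[2,2]=1):
  H  [+1336.77704 -291.19589 +405.31974]
  H  [+227.65094 +1270.91028 +167.16142]
  H  [+0.12093 -0.40718 +1.00000]
B = K⁻¹H; ‖b₁‖=2.098973, ‖b₂‖=2.098973; λ = 2/(‖b₁‖+‖b₂‖) = 0.476423, sign → tz>0 ⇒ λ=+0.476423
r₁ = λ·B[:,0] = (+0.98823,+0.14168,+0.05761); r₂ = λ·B[:,1] = (-0.12813,+0.97260,-0.19399)
r₃ = r₁×r₂ = (-0.08352,+0.18432,+0.97931); SVD([r₁ r₂ r₃]) → R = UVᵀ:
  R  [+0.98823 -0.12813 -0.08352]
  R  [+0.14168 +0.97260 +0.18432]
  R  [+0.05761 -0.19399 +0.97931]
t = (+0.07920, -0.04891, +0.47642) m
tr R = 2.940146; θ = arccos((tr R − 1)/2) = 0.245265 rad = 14.053°
axis k = ((R−Rᵀ)₃₂, (R−Rᵀ)₁₃, (R−Rᵀ)₂₁) / (2 sinθ) = (-0.779020, -0.290619, +0.555579)
rvec = θ·k = (-0.191066, -0.071279, +0.136264)

rvec=(-0.1911, -0.0713, 0.1363) tvec=(0.0792, -0.0489, 0.4764)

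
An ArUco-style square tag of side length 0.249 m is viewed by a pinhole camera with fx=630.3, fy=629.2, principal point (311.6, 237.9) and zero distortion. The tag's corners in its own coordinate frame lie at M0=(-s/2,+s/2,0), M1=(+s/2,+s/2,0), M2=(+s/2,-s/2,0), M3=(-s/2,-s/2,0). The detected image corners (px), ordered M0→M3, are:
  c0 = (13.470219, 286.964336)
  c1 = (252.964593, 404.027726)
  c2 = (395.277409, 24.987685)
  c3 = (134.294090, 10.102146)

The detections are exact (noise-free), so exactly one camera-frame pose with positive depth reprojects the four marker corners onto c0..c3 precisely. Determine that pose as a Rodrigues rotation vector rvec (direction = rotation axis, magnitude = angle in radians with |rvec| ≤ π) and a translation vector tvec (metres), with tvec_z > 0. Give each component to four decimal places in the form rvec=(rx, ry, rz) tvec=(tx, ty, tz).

rvec=(-0.2246, 0.5407, 0.3127) tvec=(-0.0917, -0.0478, 0.4486)

Intrinsics K: fx=630.3, fy=629.2, cx=311.6, cy=237.9
Marker side s = 0.249 m; corners in marker frame (Z=0):
  M0 = (-0.1245, +0.1245, 0)
  M1 = (+0.1245, +0.1245, 0)
  M2 = (+0.1245, -0.1245, 0)
  M3 = (-0.1245, -0.1245, 0)
Detected image corners:
  c0 = (13.470219, 286.964336) px
  c1 = (252.964593, 404.027726) px
  c2 = (395.277409, 24.987685) px
  c3 = (134.294090, 10.102146) px
Planar DLT: solve 8×8 A·h = b for H (H[2,2]=1):
  H  [+768.82484 -578.30081 +182.71557]
  H  [+40.93385 +1235.18276 +170.83679]
  H  [-1.19432 -0.28306 +1.00000]
B = K⁻¹H; ‖b₁‖=2.229384, ‖b₂‖=2.229384; λ = 2/(‖b₁‖+‖b₂‖) = 0.448554, sign → tz>0 ⇒ λ=+0.448554
r₁ = λ·B[:,0] = (+0.81198,+0.23174,-0.53572); r₂ = λ·B[:,1] = (-0.34878,+0.92856,-0.12697)
r₃ = r₁×r₂ = (+0.46802,+0.28994,+0.83480); SVD([r₁ r₂ r₃]) → R = UVᵀ:
  R  [+0.81198 -0.34878 +0.46802]
  R  [+0.23174 +0.92856 +0.28994]
  R  [-0.53572 -0.12697 +0.83480]
t = (-0.09172, -0.04781, +0.44855) m
tr R = 2.575339; θ = arccos((tr R − 1)/2) = 0.663780 rad = 38.032°
axis k = ((R−Rᵀ)₃₂, (R−Rᵀ)₁₃, (R−Rᵀ)₂₁) / (2 sinθ) = (-0.338349, +0.814594, +0.471122)
rvec = θ·k = (-0.224589, +0.540711, +0.312721)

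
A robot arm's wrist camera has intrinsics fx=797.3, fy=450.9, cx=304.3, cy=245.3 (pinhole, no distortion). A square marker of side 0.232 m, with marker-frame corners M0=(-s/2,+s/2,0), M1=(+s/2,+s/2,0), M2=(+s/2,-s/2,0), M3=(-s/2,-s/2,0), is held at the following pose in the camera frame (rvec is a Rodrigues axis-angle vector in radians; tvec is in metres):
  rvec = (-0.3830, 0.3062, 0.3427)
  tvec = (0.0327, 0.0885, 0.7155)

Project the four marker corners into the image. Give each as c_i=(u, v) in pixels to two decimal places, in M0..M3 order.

c0=(176.54, 344.70) c1=(420.12, 400.92) c2=(507.20, 256.84) c3=(276.74, 220.57)

Intrinsics K: fx=797.3, fy=450.9, cx=304.3, cy=245.3
Marker side s = 0.232 m; corners in marker frame (Z=0):
  M0 = (-0.1160, +0.1160, 0)
  M1 = (+0.1160, +0.1160, 0)
  M2 = (+0.1160, -0.1160, 0)
  M3 = (-0.1160, -0.1160, 0)
rvec = (-0.3830, 0.3062, 0.3427), |rvec| = θ = 0.59824 rad = 34.277°
Rodrigues: sinθ=0.56319, 1−cosθ=0.17367; R = I + sinθ·[k]× + (1−cosθ)·[k]×²:
    [+0.89751 -0.37953 +0.22457]
    [+0.26571 +0.87183 +0.41148]
    [-0.35195 -0.30964 +0.88332]
t = (0.0327, 0.0885, 0.7155) m
M0: Pc = R·M0+t = (-0.11544, +0.15881, +0.72041); u = 797.3·(-0.11544)/0.72041 + 304.3 = 176.5422, v = 450.9·(+0.15881)/0.72041 + 245.3 = 344.6979
M1: Pc = R·M1+t = (+0.09279, +0.22045, +0.63876); u = 797.3·(+0.09279)/0.63876 + 304.3 = 420.1160, v = 450.9·(+0.22045)/0.63876 + 245.3 = 400.9196
M2: Pc = R·M2+t = (+0.18084, +0.01819, +0.71059); u = 797.3·(+0.18084)/0.71059 + 304.3 = 507.2031, v = 450.9·(+0.01819)/0.71059 + 245.3 = 256.8428
M3: Pc = R·M3+t = (-0.02739, -0.04345, +0.79224); u = 797.3·(-0.02739)/0.79224 + 304.3 = 276.7395, v = 450.9·(-0.04345)/0.79224 + 245.3 = 220.5683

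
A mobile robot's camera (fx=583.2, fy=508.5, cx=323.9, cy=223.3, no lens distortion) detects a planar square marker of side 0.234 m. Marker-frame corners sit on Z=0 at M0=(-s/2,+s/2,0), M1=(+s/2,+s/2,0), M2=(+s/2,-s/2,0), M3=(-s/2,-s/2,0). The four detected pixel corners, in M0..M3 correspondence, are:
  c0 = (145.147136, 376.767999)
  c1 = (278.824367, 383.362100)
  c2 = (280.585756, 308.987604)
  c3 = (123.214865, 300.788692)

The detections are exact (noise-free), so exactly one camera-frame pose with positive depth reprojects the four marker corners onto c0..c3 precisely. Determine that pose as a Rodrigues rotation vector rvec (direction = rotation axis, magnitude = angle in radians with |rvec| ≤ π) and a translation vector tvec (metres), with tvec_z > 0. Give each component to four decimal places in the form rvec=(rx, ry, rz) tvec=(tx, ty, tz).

rvec=(0.7171, 0.0020, 0.0685) tvec=(-0.1887, 0.2274, 0.9460)

Intrinsics K: fx=583.2, fy=508.5, cx=323.9, cy=223.3
Marker side s = 0.234 m; corners in marker frame (Z=0):
  M0 = (-0.1170, +0.1170, 0)
  M1 = (+0.1170, +0.1170, 0)
  M2 = (+0.1170, -0.1170, 0)
  M3 = (-0.1170, -0.1170, 0)
Detected image corners:
  c0 = (145.147136, 376.767999) px
  c1 = (278.824367, 383.362100) px
  c2 = (280.585756, 308.987604) px
  c3 = (123.214865, 300.788692) px
Planar DLT: solve 8×8 A·h = b for H (H[2,2]=1):
  H  [+622.52988 +186.62557 +207.54778]
  H  [+39.18191 +559.00908 +345.53953]
  H  [+0.02293 +0.69421 +1.00000]
B = K⁻¹H; ‖b₁‖=1.057079, ‖b₂‖=1.057079; λ = 2/(‖b₁‖+‖b₂‖) = 0.946003, sign → tz>0 ⇒ λ=+0.946003
r₁ = λ·B[:,0] = (+0.99775,+0.06337,+0.02169); r₂ = λ·B[:,1] = (-0.06201,+0.75158,+0.65672)
r₃ = r₁×r₂ = (+0.02532,-0.65659,+0.75382); SVD([r₁ r₂ r₃]) → R = UVᵀ:
  R  [+0.99775 -0.06201 +0.02532]
  R  [+0.06337 +0.75158 -0.65659]
  R  [+0.02169 +0.65672 +0.75382]
t = (-0.18873, +0.22741, +0.94600) m
tr R = 2.503156; θ = arccos((tr R − 1)/2) = 0.720346 rad = 41.273°
axis k = ((R−Rᵀ)₃₂, (R−Rᵀ)₁₃, (R−Rᵀ)₂₁) / (2 sinθ) = (+0.995470, +0.002750, +0.095035)
rvec = θ·k = (+0.717082, +0.001981, +0.068458)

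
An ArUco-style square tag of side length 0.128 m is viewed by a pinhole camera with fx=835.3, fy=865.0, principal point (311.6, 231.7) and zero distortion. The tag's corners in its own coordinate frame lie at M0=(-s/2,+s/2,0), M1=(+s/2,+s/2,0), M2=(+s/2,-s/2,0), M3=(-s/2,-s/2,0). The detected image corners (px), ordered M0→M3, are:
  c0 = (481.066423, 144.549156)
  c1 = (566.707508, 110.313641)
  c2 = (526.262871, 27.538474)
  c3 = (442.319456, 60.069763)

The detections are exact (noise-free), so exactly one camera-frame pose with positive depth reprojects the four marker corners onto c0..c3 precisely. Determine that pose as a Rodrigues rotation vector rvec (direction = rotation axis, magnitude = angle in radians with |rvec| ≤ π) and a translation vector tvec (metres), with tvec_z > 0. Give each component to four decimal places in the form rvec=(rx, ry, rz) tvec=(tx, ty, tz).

Intrinsics K: fx=835.3, fy=865.0, cx=311.6, cy=231.7
Marker side s = 0.128 m; corners in marker frame (Z=0):
  M0 = (-0.0640, +0.0640, 0)
  M1 = (+0.0640, +0.0640, 0)
  M2 = (+0.0640, -0.0640, 0)
  M3 = (-0.0640, -0.0640, 0)
Detected image corners:
  c0 = (481.066423, 144.549156) px
  c1 = (566.707508, 110.313641) px
  c2 = (526.262871, 27.538474) px
  c3 = (442.319456, 60.069763) px
Planar DLT: solve 8×8 A·h = b for H (H[2,2]=1):
  H  [+703.47244 +211.32824 +504.06392]
  H  [-253.74163 +636.65017 +85.01011]
  H  [+0.08156 -0.19451 +1.00000]
B = K⁻¹H; ‖b₁‖=0.874609, ‖b₂‖=0.874609; λ = 2/(‖b₁‖+‖b₂‖) = 1.143368, sign → tz>0 ⇒ λ=+1.143368
r₁ = λ·B[:,0] = (+0.92813,-0.36038,+0.09326); r₂ = λ·B[:,1] = (+0.37223,+0.90110,-0.22239)
r₃ = r₁×r₂ = (-0.00389,+0.24112,+0.97049); SVD([r₁ r₂ r₃]) → R = UVᵀ:
  R  [+0.92813 +0.37223 -0.00389]
  R  [-0.36038 +0.90110 +0.24112]
  R  [+0.09326 -0.22239 +0.97049]
t = (+0.26345, -0.19390, +1.14337) m
tr R = 2.799722; θ = arccos((tr R − 1)/2) = 0.451345 rad = 25.860°
axis k = ((R−Rᵀ)₃₂, (R−Rᵀ)₁₃, (R−Rᵀ)₂₁) / (2 sinθ) = (-0.531339, -0.111362, -0.839808)
rvec = θ·k = (-0.239818, -0.050263, -0.379043)

rvec=(-0.2398, -0.0503, -0.3790) tvec=(0.2634, -0.1939, 1.1434)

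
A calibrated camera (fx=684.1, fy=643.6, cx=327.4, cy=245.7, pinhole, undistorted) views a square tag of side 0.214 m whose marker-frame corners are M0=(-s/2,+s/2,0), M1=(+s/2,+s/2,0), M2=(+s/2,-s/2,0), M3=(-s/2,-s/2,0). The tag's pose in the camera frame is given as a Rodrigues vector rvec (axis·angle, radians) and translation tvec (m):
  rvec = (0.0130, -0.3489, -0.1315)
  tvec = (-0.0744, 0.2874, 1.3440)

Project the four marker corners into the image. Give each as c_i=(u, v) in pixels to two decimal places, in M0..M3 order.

Intrinsics K: fx=684.1, fy=643.6, cx=327.4, cy=245.7
Marker side s = 0.214 m; corners in marker frame (Z=0):
  M0 = (-0.1070, +0.1070, 0)
  M1 = (+0.1070, +0.1070, 0)
  M2 = (+0.1070, -0.1070, 0)
  M3 = (-0.1070, -0.1070, 0)
rvec = (0.0130, -0.3489, -0.1315), |rvec| = θ = 0.37309 rad = 21.376°
Rodrigues: sinθ=0.36449, 1−cosθ=0.06879; R = I + sinθ·[k]× + (1−cosθ)·[k]×²:
    [+0.93129 +0.12623 -0.34171]
    [-0.13071 +0.99137 +0.00997]
    [+0.34002 +0.03538 +0.93975]
t = (-0.0744, 0.2874, 1.3440) m
M0: Pc = R·M0+t = (-0.16054, +0.40746, +1.31140); u = 684.1·(-0.16054)/1.31140 + 327.4 = 243.6527, v = 643.6·(+0.40746)/1.31140 + 245.7 = 445.6713
M1: Pc = R·M1+t = (+0.03875, +0.37949, +1.38417); u = 684.1·(+0.03875)/1.38417 + 327.4 = 346.5538, v = 643.6·(+0.37949)/1.38417 + 245.7 = 422.1527
M2: Pc = R·M2+t = (+0.01174, +0.16734, +1.37660); u = 684.1·(+0.01174)/1.37660 + 327.4 = 333.2350, v = 643.6·(+0.16734)/1.37660 + 245.7 = 323.9351
M3: Pc = R·M3+t = (-0.18755, +0.19531, +1.30383); u = 684.1·(-0.18755)/1.30383 + 327.4 = 228.9931, v = 643.6·(+0.19531)/1.30383 + 245.7 = 342.1090

c0=(243.65, 445.67) c1=(346.55, 422.15) c2=(333.24, 323.94) c3=(228.99, 342.11)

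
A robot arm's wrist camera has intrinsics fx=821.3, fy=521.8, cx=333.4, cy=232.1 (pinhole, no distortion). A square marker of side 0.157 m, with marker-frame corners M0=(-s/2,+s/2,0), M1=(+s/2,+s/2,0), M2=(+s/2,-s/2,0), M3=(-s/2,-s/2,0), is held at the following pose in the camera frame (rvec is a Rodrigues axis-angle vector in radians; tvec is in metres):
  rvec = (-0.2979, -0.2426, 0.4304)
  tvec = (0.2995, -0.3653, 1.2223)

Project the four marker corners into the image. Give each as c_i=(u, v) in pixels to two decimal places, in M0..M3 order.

Intrinsics K: fx=821.3, fy=521.8, cx=333.4, cy=232.1
Marker side s = 0.157 m; corners in marker frame (Z=0):
  M0 = (-0.0785, +0.0785, 0)
  M1 = (+0.0785, +0.0785, 0)
  M2 = (+0.0785, -0.0785, 0)
  M3 = (-0.0785, -0.0785, 0)
rvec = (-0.2979, -0.2426, 0.4304), |rvec| = θ = 0.57693 rad = 33.055°
Rodrigues: sinθ=0.54545, 1−cosθ=0.16186; R = I + sinθ·[k]× + (1−cosθ)·[k]×²:
    [+0.88130 -0.37177 -0.29171]
    [+0.44206 +0.86676 +0.23087]
    [+0.16701 -0.33242 +0.92822]
t = (0.2995, -0.3653, 1.2223) m
M0: Pc = R·M0+t = (+0.20113, -0.33196, +1.18309); u = 821.3·(+0.20113)/1.18309 + 333.4 = 473.0264, v = 521.8·(-0.33196)/1.18309 + 232.1 = 85.6897
M1: Pc = R·M1+t = (+0.33950, -0.26256, +1.20932); u = 821.3·(+0.33950)/1.20932 + 333.4 = 563.9680, v = 521.8·(-0.26256)/1.20932 + 232.1 = 118.8108
M2: Pc = R·M2+t = (+0.39787, -0.39864, +1.26151); u = 821.3·(+0.39787)/1.26151 + 333.4 = 592.4297, v = 521.8·(-0.39864)/1.26151 + 232.1 = 67.2099
M3: Pc = R·M3+t = (+0.25950, -0.46804, +1.23528); u = 821.3·(+0.25950)/1.23528 + 333.4 = 505.9346, v = 521.8·(-0.46804)/1.23528 + 232.1 = 34.3927

c0=(473.03, 85.69) c1=(563.97, 118.81) c2=(592.43, 67.21) c3=(505.93, 34.39)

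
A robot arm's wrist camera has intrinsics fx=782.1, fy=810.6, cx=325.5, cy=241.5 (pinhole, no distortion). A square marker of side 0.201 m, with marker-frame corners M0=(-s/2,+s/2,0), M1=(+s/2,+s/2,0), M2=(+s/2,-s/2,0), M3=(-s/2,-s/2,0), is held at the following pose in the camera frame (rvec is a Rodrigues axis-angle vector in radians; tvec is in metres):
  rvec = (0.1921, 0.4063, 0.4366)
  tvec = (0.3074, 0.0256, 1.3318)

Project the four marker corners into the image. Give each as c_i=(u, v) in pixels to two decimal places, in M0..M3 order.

c0=(430.48, 282.35) c1=(534.16, 339.37) c2=(588.79, 229.40) c3=(478.19, 175.71)

Intrinsics K: fx=782.1, fy=810.6, cx=325.5, cy=241.5
Marker side s = 0.201 m; corners in marker frame (Z=0):
  M0 = (-0.1005, +0.1005, 0)
  M1 = (+0.1005, +0.1005, 0)
  M2 = (+0.1005, -0.1005, 0)
  M3 = (-0.1005, -0.1005, 0)
rvec = (0.1921, 0.4063, 0.4366), |rvec| = θ = 0.62658 rad = 35.900°
Rodrigues: sinθ=0.58638, 1−cosθ=0.18996; R = I + sinθ·[k]× + (1−cosθ)·[k]×²:
    [+0.82789 -0.37082 +0.42081]
    [+0.44635 +0.88991 -0.09394]
    [-0.33965 +0.26561 +0.90227]
t = (0.3074, 0.0256, 1.3318) m
M0: Pc = R·M0+t = (+0.18693, +0.07018, +1.39263); u = 782.1·(+0.18693)/1.39263 + 325.5 = 430.4794, v = 810.6·(+0.07018)/1.39263 + 241.5 = 282.3480
M1: Pc = R·M1+t = (+0.35334, +0.15989, +1.32436); u = 782.1·(+0.35334)/1.32436 + 325.5 = 534.1624, v = 810.6·(+0.15989)/1.32436 + 241.5 = 339.3667
M2: Pc = R·M2+t = (+0.42787, -0.01898, +1.27097); u = 782.1·(+0.42787)/1.27097 + 325.5 = 588.7929, v = 810.6·(-0.01898)/1.27097 + 241.5 = 229.3963
M3: Pc = R·M3+t = (+0.26146, -0.10869, +1.33924); u = 782.1·(+0.26146)/1.33924 + 325.5 = 478.1919, v = 810.6·(-0.10869)/1.33924 + 241.5 = 175.7106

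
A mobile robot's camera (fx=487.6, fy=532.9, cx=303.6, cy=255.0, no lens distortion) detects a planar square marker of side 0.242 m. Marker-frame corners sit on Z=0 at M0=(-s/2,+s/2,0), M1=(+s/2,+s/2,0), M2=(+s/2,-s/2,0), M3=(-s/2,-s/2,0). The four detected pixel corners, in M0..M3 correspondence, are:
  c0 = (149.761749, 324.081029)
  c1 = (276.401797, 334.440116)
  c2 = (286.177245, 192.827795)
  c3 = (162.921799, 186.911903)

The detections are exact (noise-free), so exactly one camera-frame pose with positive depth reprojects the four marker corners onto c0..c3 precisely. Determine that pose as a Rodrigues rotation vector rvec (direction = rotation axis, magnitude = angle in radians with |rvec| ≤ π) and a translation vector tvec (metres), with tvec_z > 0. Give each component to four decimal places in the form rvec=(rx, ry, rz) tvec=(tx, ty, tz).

Intrinsics K: fx=487.6, fy=532.9, cx=303.6, cy=255.0
Marker side s = 0.242 m; corners in marker frame (Z=0):
  M0 = (-0.1210, +0.1210, 0)
  M1 = (+0.1210, +0.1210, 0)
  M2 = (+0.1210, -0.1210, 0)
  M3 = (-0.1210, -0.1210, 0)
Detected image corners:
  c0 = (149.761749, 324.081029) px
  c1 = (276.401797, 334.440116) px
  c2 = (286.177245, 192.827795) px
  c3 = (162.921799, 186.911903) px
Planar DLT: solve 8×8 A·h = b for H (H[2,2]=1):
  H  [+488.96246 -74.48643 +217.95997]
  H  [+1.16880 +543.83576 +258.46357]
  H  [-0.12452 -0.12336 +1.00000]
B = K⁻¹H; ‖b₁‖=1.089229, ‖b₂‖=1.089229; λ = 2/(‖b₁‖+‖b₂‖) = 0.918081, sign → tz>0 ⇒ λ=+0.918081
r₁ = λ·B[:,0] = (+0.99182,+0.05672,-0.11432); r₂ = λ·B[:,1] = (-0.06973,+0.99112,-0.11326)
r₃ = r₁×r₂ = (+0.10688,+0.12030,+0.98697); SVD([r₁ r₂ r₃]) → R = UVᵀ:
  R  [+0.99182 -0.06973 +0.10688]
  R  [+0.05672 +0.99112 +0.12030]
  R  [-0.11432 -0.11326 +0.98697]
t = (-0.16125, +0.00597, +0.91808) m
tr R = 2.969907; θ = arccos((tr R − 1)/2) = 0.173690 rad = 9.952°
axis k = ((R−Rᵀ)₃₂, (R−Rᵀ)₁₃, (R−Rᵀ)₂₁) / (2 sinθ) = (-0.675736, +0.639960, +0.365831)
rvec = θ·k = (-0.117369, +0.111155, +0.063541)

rvec=(-0.1174, 0.1112, 0.0635) tvec=(-0.1612, 0.0060, 0.9181)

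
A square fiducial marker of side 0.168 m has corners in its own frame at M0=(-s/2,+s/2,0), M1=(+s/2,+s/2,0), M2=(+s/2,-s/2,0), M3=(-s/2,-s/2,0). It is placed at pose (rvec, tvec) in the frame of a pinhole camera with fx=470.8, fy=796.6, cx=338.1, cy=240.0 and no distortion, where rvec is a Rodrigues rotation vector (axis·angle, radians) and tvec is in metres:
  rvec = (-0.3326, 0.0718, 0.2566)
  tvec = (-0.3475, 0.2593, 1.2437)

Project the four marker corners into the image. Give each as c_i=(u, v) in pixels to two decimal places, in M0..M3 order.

Intrinsics K: fx=470.8, fy=796.6, cx=338.1, cy=240.0
Marker side s = 0.168 m; corners in marker frame (Z=0):
  M0 = (-0.0840, +0.0840, 0)
  M1 = (+0.0840, +0.0840, 0)
  M2 = (+0.0840, -0.0840, 0)
  M3 = (-0.0840, -0.0840, 0)
rvec = (-0.3326, 0.0718, 0.2566), |rvec| = θ = 0.42617 rad = 24.418°
Rodrigues: sinθ=0.41339, 1−cosθ=0.08944; R = I + sinθ·[k]× + (1−cosθ)·[k]×²:
    [+0.96503 -0.26066 +0.02762]
    [+0.23714 +0.91309 +0.33170]
    [-0.11168 -0.31355 +0.94298]
t = (-0.3475, 0.2593, 1.2437) m
M0: Pc = R·M0+t = (-0.45046, +0.31608, +1.22674); u = 470.8·(-0.45046)/1.22674 + 338.1 = 165.2227, v = 796.6·(+0.31608)/1.22674 + 240.0 = 445.2503
M1: Pc = R·M1+t = (-0.28833, +0.35592, +1.20798); u = 470.8·(-0.28833)/1.20798 + 338.1 = 225.7248, v = 796.6·(+0.35592)/1.20798 + 240.0 = 474.7105
M2: Pc = R·M2+t = (-0.24454, +0.20252, +1.26066); u = 470.8·(-0.24454)/1.26066 + 338.1 = 246.7746, v = 796.6·(+0.20252)/1.26066 + 240.0 = 367.9709
M3: Pc = R·M3+t = (-0.40667, +0.16268, +1.27942); u = 470.8·(-0.40667)/1.27942 + 338.1 = 188.4548, v = 796.6·(+0.16268)/1.27942 + 240.0 = 341.2889

c0=(165.22, 445.25) c1=(225.72, 474.71) c2=(246.77, 367.97) c3=(188.45, 341.29)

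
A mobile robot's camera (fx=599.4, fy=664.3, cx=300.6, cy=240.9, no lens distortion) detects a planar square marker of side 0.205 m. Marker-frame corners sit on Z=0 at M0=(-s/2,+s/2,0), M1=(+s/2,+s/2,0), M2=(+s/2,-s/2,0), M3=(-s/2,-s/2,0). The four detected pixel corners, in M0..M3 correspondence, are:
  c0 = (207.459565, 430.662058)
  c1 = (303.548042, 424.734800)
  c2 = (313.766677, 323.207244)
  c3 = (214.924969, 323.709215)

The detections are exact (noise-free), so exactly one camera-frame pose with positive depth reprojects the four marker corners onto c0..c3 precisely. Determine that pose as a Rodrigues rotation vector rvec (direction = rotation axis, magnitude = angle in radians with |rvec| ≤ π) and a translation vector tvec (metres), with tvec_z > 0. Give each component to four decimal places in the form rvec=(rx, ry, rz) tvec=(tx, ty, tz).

Intrinsics K: fx=599.4, fy=664.3, cx=300.6, cy=240.9
Marker side s = 0.205 m; corners in marker frame (Z=0):
  M0 = (-0.1025, +0.1025, 0)
  M1 = (+0.1025, +0.1025, 0)
  M2 = (+0.1025, -0.1025, 0)
  M3 = (-0.1025, -0.1025, 0)
Detected image corners:
  c0 = (207.459565, 430.662058) px
  c1 = (303.548042, 424.734800) px
  c2 = (313.766677, 323.207244) px
  c3 = (214.924969, 323.709215) px
Planar DLT: solve 8×8 A·h = b for H (H[2,2]=1):
  H  [+542.61173 -1.38919 +261.14474]
  H  [+81.32115 +568.71111 +376.39729]
  H  [+0.25886 +0.16128 +1.00000]
B = K⁻¹H; ‖b₁‖=0.818004, ‖b₂‖=0.818004; λ = 2/(‖b₁‖+‖b₂‖) = 1.222488, sign → tz>0 ⇒ λ=+1.222488
r₁ = λ·B[:,0] = (+0.94797,+0.03490,+0.31645); r₂ = λ·B[:,1] = (-0.10171,+0.97508,+0.19716)
r₃ = r₁×r₂ = (-0.30168,-0.21909,+0.92789); SVD([r₁ r₂ r₃]) → R = UVᵀ:
  R  [+0.94797 -0.10171 -0.30168]
  R  [+0.03490 +0.97508 -0.21909]
  R  [+0.31645 +0.19716 +0.92789]
t = (-0.08047, +0.24935, +1.22249) m
tr R = 2.850941; θ = arccos((tr R − 1)/2) = 0.388520 rad = 22.261°
axis k = ((R−Rᵀ)₃₂, (R−Rᵀ)₁₃, (R−Rᵀ)₂₁) / (2 sinθ) = (+0.549410, -0.815867, +0.180307)
rvec = θ·k = (+0.213457, -0.316981, +0.070053)

rvec=(0.2135, -0.3170, 0.0701) tvec=(-0.0805, 0.2494, 1.2225)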